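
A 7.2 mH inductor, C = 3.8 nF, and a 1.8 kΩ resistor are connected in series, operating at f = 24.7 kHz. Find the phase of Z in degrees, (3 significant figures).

-17.8°

ω = 2πf = 155200 rad/s
X_L = ωL = 1120 Ω
X_C = 1/(ωC) = 1700 Ω
Net reactance X = X_L − X_C = -578 Ω
Z = 1800 − j578 Ω
|Z| = √(1800² + 578²) = 1890 Ω
∠Z = arctan(-578/1800) = -17.8°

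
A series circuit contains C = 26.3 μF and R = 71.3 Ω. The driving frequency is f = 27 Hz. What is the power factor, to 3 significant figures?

ω = 2πf = 169.6 rad/s
X_C = 1/(ωC) = 224 Ω
Z = 71.3 − j224 Ω
|Z| = √(71.3² + 224²) = 235 Ω
∠Z = arctan(-224/71.3) = -72.4°
cos φ = cos(-72.4°) = 0.303

0.303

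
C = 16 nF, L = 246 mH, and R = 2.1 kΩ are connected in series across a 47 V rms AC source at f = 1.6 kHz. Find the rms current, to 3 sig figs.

ω = 2πf = 10050 rad/s
X_L = ωL = 2470 Ω
X_C = 1/(ωC) = 6220 Ω
Net reactance X = X_L − X_C = -3740 Ω
Z = 2100 − j3740 Ω
|Z| = √(2100² + 3740²) = 4290 Ω
I = V/|Z| = 47/4290 = 10.9 mA

10.9 mA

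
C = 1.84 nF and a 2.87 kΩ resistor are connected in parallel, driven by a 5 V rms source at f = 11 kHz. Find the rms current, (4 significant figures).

1.855 mA

ω = 2πf = 69120 rad/s
X_C = 1/(ωC) = 7863 Ω
Parallel: admittances add. Y = 1/R + jωC
Y = (0.0003484 + j0.0001272) S
|Y| = 0.0003709 S → |Z| = 1/|Y| = 2696 Ω, ∠Z = −∠Y = -20.05°
I = V/|Z| = 5/2696 = 1.855 mA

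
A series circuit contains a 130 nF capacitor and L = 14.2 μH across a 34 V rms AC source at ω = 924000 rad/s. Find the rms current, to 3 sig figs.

7.09 A

X_L = ωL = 13.1 Ω
X_C = 1/(ωC) = 8.33 Ω
Net reactance X = X_L − X_C = 4.80 Ω
Z = j4.80 Ω
|Z| = √(0² + 4.80²) = 4.80 Ω
I = V/|Z| = 34/4.80 = 7.09 A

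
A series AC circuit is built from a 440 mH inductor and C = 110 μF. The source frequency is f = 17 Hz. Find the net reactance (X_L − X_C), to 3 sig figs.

ω = 2πf = 106.8 rad/s
X_L = ωL = 47.0 Ω
X_C = 1/(ωC) = 85.1 Ω
X = 47.0 − 85.1 = -38.1 Ω

-38.1 Ω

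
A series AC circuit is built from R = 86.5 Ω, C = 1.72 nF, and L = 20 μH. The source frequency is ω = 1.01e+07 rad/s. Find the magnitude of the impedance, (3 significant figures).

168 Ω

X_L = ωL = 202 Ω
X_C = 1/(ωC) = 57.6 Ω
Net reactance X = X_L − X_C = 144 Ω
Z = 86.5 + j144 Ω
|Z| = √(86.5² + 144²) = 168 Ω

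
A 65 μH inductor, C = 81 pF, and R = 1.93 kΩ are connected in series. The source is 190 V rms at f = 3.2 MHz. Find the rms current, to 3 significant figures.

92.7 mA

ω = 2πf = 2.011e+07 rad/s
X_L = ωL = 1310 Ω
X_C = 1/(ωC) = 614 Ω
Net reactance X = X_L − X_C = 693 Ω
Z = 1930 + j693 Ω
|Z| = √(1930² + 693²) = 2050 Ω
I = V/|Z| = 190/2050 = 92.7 mA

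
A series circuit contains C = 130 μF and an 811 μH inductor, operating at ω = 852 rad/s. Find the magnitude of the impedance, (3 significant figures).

8.34 Ω

X_L = ωL = 0.691 Ω
X_C = 1/(ωC) = 9.03 Ω
Net reactance X = X_L − X_C = -8.34 Ω
Z = − j8.34 Ω
|Z| = √(0² + 8.34²) = 8.34 Ω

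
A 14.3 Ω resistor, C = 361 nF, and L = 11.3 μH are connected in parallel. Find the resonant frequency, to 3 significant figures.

78.8 kHz

ω₀ = 1/√(LC) = 1/√(1.13e-05 × 3.61e-07) = 495100 rad/s
f₀ = ω₀/(2π) = 78.8 kHz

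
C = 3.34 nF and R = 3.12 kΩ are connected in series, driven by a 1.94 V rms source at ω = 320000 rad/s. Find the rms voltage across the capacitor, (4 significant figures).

0.5573 V

X_C = 1/(ωC) = 935.6 Ω
Z = 3120 − j935.6 Ω
|Z| = √(3120² + 935.6²) = 3257 Ω
I = V/|Z| = 595.6 μA
V_C = I·|Z_C| = 0.0005956 × 935.6 = 0.5573 V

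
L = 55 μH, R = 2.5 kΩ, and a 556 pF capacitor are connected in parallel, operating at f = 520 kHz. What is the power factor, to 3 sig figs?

ω = 2πf = 3.267e+06 rad/s
X_L = ωL = 180 Ω
X_C = 1/(ωC) = 550 Ω
Parallel: admittances add. Y = 1/R + 1/(jωL) + jωC
Y = (0.000400 − j0.00375) S
|Y| = 0.00377 S → |Z| = 1/|Y| = 265 Ω, ∠Z = −∠Y = 83.9°
cos φ = cos(83.9°) = 0.106

0.106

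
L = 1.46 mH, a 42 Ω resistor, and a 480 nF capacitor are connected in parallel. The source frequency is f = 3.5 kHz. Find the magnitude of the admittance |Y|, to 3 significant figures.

31.5 mS

ω = 2πf = 21990 rad/s
X_L = ωL = 32.1 Ω
X_C = 1/(ωC) = 94.7 Ω
Parallel: admittances add. Y = 1/R + 1/(jωL) + jωC
Y = (0.0238 − j0.0206) S
|Y| = 0.0315 S → |Z| = 1/|Y| = 31.8 Ω, ∠Z = −∠Y = 40.9°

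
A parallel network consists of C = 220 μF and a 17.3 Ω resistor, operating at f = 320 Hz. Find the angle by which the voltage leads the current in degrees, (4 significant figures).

ω = 2πf = 2011 rad/s
X_C = 1/(ωC) = 2.261 Ω
Parallel: admittances add. Y = 1/R + jωC
Y = (0.05780 + j0.4423) S
|Y| = 0.4461 S → |Z| = 1/|Y| = 2.242 Ω, ∠Z = −∠Y = -82.55°

-82.55°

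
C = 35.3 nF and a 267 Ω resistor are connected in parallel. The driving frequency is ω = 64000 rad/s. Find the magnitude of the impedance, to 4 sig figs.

228.6 Ω

X_C = 1/(ωC) = 442.6 Ω
Parallel: admittances add. Y = 1/R + jωC
Y = (0.003745 + j0.002259) S
|Y| = 0.004374 S → |Z| = 1/|Y| = 228.6 Ω, ∠Z = −∠Y = -31.10°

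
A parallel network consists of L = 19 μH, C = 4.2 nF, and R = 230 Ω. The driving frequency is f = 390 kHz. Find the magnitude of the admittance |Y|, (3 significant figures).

ω = 2πf = 2.45e+06 rad/s
X_L = ωL = 46.6 Ω
X_C = 1/(ωC) = 97.2 Ω
Parallel: admittances add. Y = 1/R + 1/(jωL) + jωC
Y = (0.00435 − j0.0112) S
|Y| = 0.0120 S → |Z| = 1/|Y| = 83.3 Ω, ∠Z = −∠Y = 68.8°

12.0 mS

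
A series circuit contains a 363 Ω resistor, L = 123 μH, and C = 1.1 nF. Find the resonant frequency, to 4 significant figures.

ω₀ = 1/√(LC) = 1/√(0.000123 × 1.1e-09) = 2.719e+06 rad/s
f₀ = ω₀/(2π) = 432.7 kHz

432.7 kHz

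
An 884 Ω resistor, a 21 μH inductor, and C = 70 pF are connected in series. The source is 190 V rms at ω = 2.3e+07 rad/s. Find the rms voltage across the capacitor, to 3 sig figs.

X_L = ωL = 483 Ω
X_C = 1/(ωC) = 621 Ω
Net reactance X = X_L − X_C = -138 Ω
Z = 884 − j138 Ω
|Z| = √(884² + 138²) = 895 Ω
I = V/|Z| = 212 mA
V_C = I·|Z_C| = 0.212 × 621 = 132 V

132 V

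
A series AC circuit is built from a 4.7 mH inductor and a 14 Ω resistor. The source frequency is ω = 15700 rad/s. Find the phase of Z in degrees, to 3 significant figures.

79.3°

X_L = ωL = 73.8 Ω
Z = 14.0 + j73.8 Ω
|Z| = √(14.0² + 73.8²) = 75.1 Ω
∠Z = arctan(73.8/14.0) = 79.3°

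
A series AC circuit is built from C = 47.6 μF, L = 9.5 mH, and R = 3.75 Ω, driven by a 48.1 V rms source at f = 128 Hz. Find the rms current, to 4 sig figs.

2.551 A

ω = 2πf = 804.2 rad/s
X_L = ωL = 7.640 Ω
X_C = 1/(ωC) = 26.12 Ω
Net reactance X = X_L − X_C = -18.48 Ω
Z = 3.750 − j18.48 Ω
|Z| = √(3.750² + 18.48²) = 18.86 Ω
I = V/|Z| = 48.1/18.86 = 2.551 A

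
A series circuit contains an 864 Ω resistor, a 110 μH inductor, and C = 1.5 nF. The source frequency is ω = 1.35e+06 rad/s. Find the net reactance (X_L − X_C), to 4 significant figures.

X_L = ωL = 148.5 Ω
X_C = 1/(ωC) = 493.8 Ω
X = 148.5 − 493.8 = -345.3 Ω

-345.3 Ω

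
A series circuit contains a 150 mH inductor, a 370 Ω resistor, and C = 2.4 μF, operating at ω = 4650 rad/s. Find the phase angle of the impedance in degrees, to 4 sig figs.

58.67°

X_L = ωL = 697.5 Ω
X_C = 1/(ωC) = 89.61 Ω
Net reactance X = X_L − X_C = 607.9 Ω
Z = 370.0 + j607.9 Ω
|Z| = √(370.0² + 607.9²) = 711.6 Ω
∠Z = arctan(607.9/370.0) = 58.67°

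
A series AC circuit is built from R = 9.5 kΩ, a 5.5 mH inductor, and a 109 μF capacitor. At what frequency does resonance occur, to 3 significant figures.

206 Hz

ω₀ = 1/√(LC) = 1/√(0.0055 × 0.000109) = 1292 rad/s
f₀ = ω₀/(2π) = 206 Hz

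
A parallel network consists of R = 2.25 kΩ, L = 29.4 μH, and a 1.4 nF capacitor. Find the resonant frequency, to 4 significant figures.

784.5 kHz

ω₀ = 1/√(LC) = 1/√(2.94e-05 × 1.4e-09) = 4.929e+06 rad/s
f₀ = ω₀/(2π) = 784.5 kHz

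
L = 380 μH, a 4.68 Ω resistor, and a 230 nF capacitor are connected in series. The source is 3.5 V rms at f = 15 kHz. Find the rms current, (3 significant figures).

ω = 2πf = 94250 rad/s
X_L = ωL = 35.8 Ω
X_C = 1/(ωC) = 46.1 Ω
Net reactance X = X_L − X_C = -10.3 Ω
Z = 4.68 − j10.3 Ω
|Z| = √(4.68² + 10.3²) = 11.3 Ω
I = V/|Z| = 3.5/11.3 = 309 mA

309 mA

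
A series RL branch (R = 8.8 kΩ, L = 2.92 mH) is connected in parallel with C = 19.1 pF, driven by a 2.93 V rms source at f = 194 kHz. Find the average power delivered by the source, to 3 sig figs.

838 μW

ω = 2πf = 1.219e+06 rad/s
X_L = ωL = 3560 Ω
X_C = 1/(ωC) = 43000 Ω
Branch 1 (R+jX_L): Z₁ = 8800 + j3560 Ω, |Z₁| = 9490 Ω
Branch 2 (−jX_C): Z₂ = −j43000 Ω
Parallel: Z = Z₁Z₂/(Z₁+Z₂), |Z| = 10100 Ω, ∠Z = 9.43°
I = V/|Z| = 290 μA
P = VI cos φ = 2.93 × 0.000290 × cos(9.43°) = 838 μW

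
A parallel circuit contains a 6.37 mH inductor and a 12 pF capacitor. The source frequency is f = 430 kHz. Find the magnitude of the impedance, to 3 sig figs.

38900 Ω

ω = 2πf = 2.702e+06 rad/s
X_L = ωL = 17200 Ω
X_C = 1/(ωC) = 30800 Ω
Parallel: admittances add. Y = 1/(jωL) + jωC
Y = (0 − j2.57e-05) S
|Y| = 2.57e-05 S → |Z| = 1/|Y| = 38900 Ω, ∠Z = −∠Y = 90.0°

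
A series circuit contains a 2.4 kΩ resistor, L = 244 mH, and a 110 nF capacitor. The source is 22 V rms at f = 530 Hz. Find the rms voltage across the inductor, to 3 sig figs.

5.82 V

ω = 2πf = 3330 rad/s
X_L = ωL = 813 Ω
X_C = 1/(ωC) = 2730 Ω
Net reactance X = X_L − X_C = -1920 Ω
Z = 2400 − j1920 Ω
|Z| = √(2400² + 1920²) = 3070 Ω
I = V/|Z| = 7.16 mA
V_L = I·|Z_L| = 0.00716 × 813 = 5.82 V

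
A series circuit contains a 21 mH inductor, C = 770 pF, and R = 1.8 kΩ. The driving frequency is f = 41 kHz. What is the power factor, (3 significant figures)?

ω = 2πf = 257600 rad/s
X_L = ωL = 5410 Ω
X_C = 1/(ωC) = 5040 Ω
Net reactance X = X_L − X_C = 368 Ω
Z = 1800 + j368 Ω
|Z| = √(1800² + 368²) = 1840 Ω
∠Z = arctan(368/1800) = 11.6°
cos φ = cos(11.6°) = 0.980

0.980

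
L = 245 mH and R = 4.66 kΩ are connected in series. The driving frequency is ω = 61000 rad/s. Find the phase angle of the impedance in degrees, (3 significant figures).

72.7°

X_L = ωL = 14900 Ω
Z = 4660 + j14900 Ω
|Z| = √(4660² + 14900²) = 15700 Ω
∠Z = arctan(14900/4660) = 72.7°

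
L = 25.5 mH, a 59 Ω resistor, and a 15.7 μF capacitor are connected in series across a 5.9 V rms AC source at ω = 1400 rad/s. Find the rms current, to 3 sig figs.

98.6 mA

X_L = ωL = 35.7 Ω
X_C = 1/(ωC) = 45.5 Ω
Net reactance X = X_L − X_C = -9.80 Ω
Z = 59.0 − j9.80 Ω
|Z| = √(59.0² + 9.80²) = 59.8 Ω
I = V/|Z| = 5.9/59.8 = 98.6 mA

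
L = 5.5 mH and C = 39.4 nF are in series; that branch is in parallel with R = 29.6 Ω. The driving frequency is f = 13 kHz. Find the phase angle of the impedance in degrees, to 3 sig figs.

12.1°

ω = 2πf = 81680 rad/s
X_L = ωL = 449 Ω
X_C = 1/(ωC) = 311 Ω
Branch 1: Z₁ = R = 29.6 Ω
Branch 2 (series LC): Z₂ = j(X_L − X_C) = j139 Ω
Parallel: Z = Z₁Z₂/(Z₁+Z₂), |Z| = 28.9 Ω, ∠Z = 12.1°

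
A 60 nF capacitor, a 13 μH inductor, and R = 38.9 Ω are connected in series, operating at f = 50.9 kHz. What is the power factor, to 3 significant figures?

ω = 2πf = 319800 rad/s
X_L = ωL = 4.16 Ω
X_C = 1/(ωC) = 52.1 Ω
Net reactance X = X_L − X_C = -48.0 Ω
Z = 38.9 − j48.0 Ω
|Z| = √(38.9² + 48.0²) = 61.7 Ω
∠Z = arctan(-48.0/38.9) = -51.0°
cos φ = cos(-51.0°) = 0.630

0.630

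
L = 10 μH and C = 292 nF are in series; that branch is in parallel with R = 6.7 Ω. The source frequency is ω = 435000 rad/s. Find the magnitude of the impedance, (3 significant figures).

3.12 Ω

X_L = ωL = 4.35 Ω
X_C = 1/(ωC) = 7.87 Ω
Branch 1: Z₁ = R = 6.70 Ω
Branch 2 (series LC): Z₂ = j(X_L − X_C) = −j3.52 Ω
Parallel: Z = Z₁Z₂/(Z₁+Z₂), |Z| = 3.12 Ω, ∠Z = -62.3°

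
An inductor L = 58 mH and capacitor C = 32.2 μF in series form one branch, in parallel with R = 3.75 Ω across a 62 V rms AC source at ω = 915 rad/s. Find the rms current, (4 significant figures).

16.85 A

X_L = ωL = 53.07 Ω
X_C = 1/(ωC) = 33.94 Ω
Branch 1: Z₁ = R = 3.750 Ω
Branch 2 (series LC): Z₂ = j(X_L − X_C) = j19.13 Ω
Parallel: Z = Z₁Z₂/(Z₁+Z₂), |Z| = 3.680 Ω, ∠Z = 11.09°
I = V/|Z| = 62/3.680 = 16.85 A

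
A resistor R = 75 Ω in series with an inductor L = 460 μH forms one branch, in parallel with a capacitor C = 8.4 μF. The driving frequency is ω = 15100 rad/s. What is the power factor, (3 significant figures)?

0.105

X_L = ωL = 6.95 Ω
X_C = 1/(ωC) = 7.88 Ω
Branch 1 (R+jX_L): Z₁ = 75.0 + j6.95 Ω, |Z₁| = 75.3 Ω
Branch 2 (−jX_C): Z₂ = −j7.88 Ω
Parallel: Z = Z₁Z₂/(Z₁+Z₂), |Z| = 7.92 Ω, ∠Z = -84.0°
cos φ = cos(-84.0°) = 0.105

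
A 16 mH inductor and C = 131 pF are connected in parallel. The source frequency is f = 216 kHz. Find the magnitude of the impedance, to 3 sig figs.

ω = 2πf = 1.357e+06 rad/s
X_L = ωL = 21700 Ω
X_C = 1/(ωC) = 5620 Ω
Parallel: admittances add. Y = 1/(jωL) + jωC
Y = (0 + j0.000132) S
|Y| = 0.000132 S → |Z| = 1/|Y| = 7590 Ω, ∠Z = −∠Y = -90.0°

7590 Ω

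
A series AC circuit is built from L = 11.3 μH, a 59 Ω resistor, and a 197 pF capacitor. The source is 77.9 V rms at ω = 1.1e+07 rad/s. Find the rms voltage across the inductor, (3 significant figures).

28.3 V

X_L = ωL = 124 Ω
X_C = 1/(ωC) = 461 Ω
Net reactance X = X_L − X_C = -337 Ω
Z = 59.0 − j337 Ω
|Z| = √(59.0² + 337²) = 342 Ω
I = V/|Z| = 228 mA
V_L = I·|Z_L| = 0.228 × 124 = 28.3 V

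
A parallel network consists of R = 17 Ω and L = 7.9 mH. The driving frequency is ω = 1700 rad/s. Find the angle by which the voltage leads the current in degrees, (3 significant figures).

51.7°

X_L = ωL = 13.4 Ω
Parallel: admittances add. Y = 1/R + 1/(jωL)
Y = (0.0588 − j0.0745) S
|Y| = 0.0949 S → |Z| = 1/|Y| = 10.5 Ω, ∠Z = −∠Y = 51.7°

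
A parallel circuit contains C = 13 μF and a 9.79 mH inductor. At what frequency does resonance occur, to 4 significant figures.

ω₀ = 1/√(LC) = 1/√(0.00979 × 1.3e-05) = 2803 rad/s
f₀ = ω₀/(2π) = 446.1 Hz

446.1 Hz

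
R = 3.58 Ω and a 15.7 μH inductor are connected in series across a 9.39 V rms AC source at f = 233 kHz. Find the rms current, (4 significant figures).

ω = 2πf = 1.464e+06 rad/s
X_L = ωL = 22.98 Ω
Z = 3.580 + j22.98 Ω
|Z| = √(3.580² + 22.98²) = 23.26 Ω
I = V/|Z| = 9.39/23.26 = 403.7 mA

403.7 mA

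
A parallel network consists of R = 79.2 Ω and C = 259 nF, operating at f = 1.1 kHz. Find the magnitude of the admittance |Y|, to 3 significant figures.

ω = 2πf = 6912 rad/s
X_C = 1/(ωC) = 559 Ω
Parallel: admittances add. Y = 1/R + jωC
Y = (0.0126 + j0.00179) S
|Y| = 0.0128 S → |Z| = 1/|Y| = 78.4 Ω, ∠Z = −∠Y = -8.07°

12.8 mS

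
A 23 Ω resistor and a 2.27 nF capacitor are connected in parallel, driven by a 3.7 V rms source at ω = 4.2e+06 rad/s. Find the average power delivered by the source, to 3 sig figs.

595 mW

X_C = 1/(ωC) = 105 Ω
Parallel: admittances add. Y = 1/R + jωC
Y = (0.0435 + j0.00953) S
|Y| = 0.0445 S → |Z| = 1/|Y| = 22.5 Ω, ∠Z = −∠Y = -12.4°
I = V/|Z| = 165 mA
P = VI cos φ = 3.7 × 0.165 × cos(-12.4°) = 595 mW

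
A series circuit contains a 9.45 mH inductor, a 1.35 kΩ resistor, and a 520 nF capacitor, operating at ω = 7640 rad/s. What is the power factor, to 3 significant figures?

X_L = ωL = 72.2 Ω
X_C = 1/(ωC) = 252 Ω
Net reactance X = X_L − X_C = -180 Ω
Z = 1350 − j180 Ω
|Z| = √(1350² + 180²) = 1360 Ω
∠Z = arctan(-180/1350) = -7.57°
cos φ = cos(-7.57°) = 0.991

0.991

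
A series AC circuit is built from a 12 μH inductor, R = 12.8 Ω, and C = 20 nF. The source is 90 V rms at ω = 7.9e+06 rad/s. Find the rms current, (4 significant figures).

1.007 A

X_L = ωL = 94.80 Ω
X_C = 1/(ωC) = 6.329 Ω
Net reactance X = X_L − X_C = 88.47 Ω
Z = 12.80 + j88.47 Ω
|Z| = √(12.80² + 88.47²) = 89.39 Ω
I = V/|Z| = 90/89.39 = 1.007 A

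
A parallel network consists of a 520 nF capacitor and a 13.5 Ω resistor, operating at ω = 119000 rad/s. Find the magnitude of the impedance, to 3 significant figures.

X_C = 1/(ωC) = 16.2 Ω
Parallel: admittances add. Y = 1/R + jωC
Y = (0.0741 + j0.0619) S
|Y| = 0.0965 S → |Z| = 1/|Y| = 10.4 Ω, ∠Z = −∠Y = -39.9°

10.4 Ω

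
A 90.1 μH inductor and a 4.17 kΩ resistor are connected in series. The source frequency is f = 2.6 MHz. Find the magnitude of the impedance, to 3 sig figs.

4420 Ω

ω = 2πf = 1.634e+07 rad/s
X_L = ωL = 1470 Ω
Z = 4170 + j1470 Ω
|Z| = √(4170² + 1470²) = 4420 Ω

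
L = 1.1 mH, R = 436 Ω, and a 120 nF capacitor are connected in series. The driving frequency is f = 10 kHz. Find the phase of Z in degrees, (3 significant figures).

ω = 2πf = 62830 rad/s
X_L = ωL = 69.1 Ω
X_C = 1/(ωC) = 133 Ω
Net reactance X = X_L − X_C = -63.5 Ω
Z = 436 − j63.5 Ω
|Z| = √(436² + 63.5²) = 441 Ω
∠Z = arctan(-63.5/436) = -8.29°

-8.29°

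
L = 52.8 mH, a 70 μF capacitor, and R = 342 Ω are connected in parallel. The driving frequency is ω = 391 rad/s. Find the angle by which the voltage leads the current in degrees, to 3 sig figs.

X_L = ωL = 20.6 Ω
X_C = 1/(ωC) = 36.5 Ω
Parallel: admittances add. Y = 1/R + 1/(jωL) + jωC
Y = (0.00292 − j0.0211) S
|Y| = 0.0213 S → |Z| = 1/|Y| = 47.0 Ω, ∠Z = −∠Y = 82.1°

82.1°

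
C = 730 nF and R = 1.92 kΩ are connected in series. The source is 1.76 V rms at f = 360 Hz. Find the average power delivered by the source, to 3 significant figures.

ω = 2πf = 2262 rad/s
X_C = 1/(ωC) = 606 Ω
Z = 1920 − j606 Ω
|Z| = √(1920² + 606²) = 2010 Ω
∠Z = arctan(-606/1920) = -17.5°
I = V/|Z| = 874 μA
P = VI cos φ = 1.76 × 0.000874 × cos(-17.5°) = 1.47 mW

1.47 mW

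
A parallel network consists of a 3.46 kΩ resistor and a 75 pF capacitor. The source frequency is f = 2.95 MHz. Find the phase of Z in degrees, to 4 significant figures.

ω = 2πf = 1.854e+07 rad/s
X_C = 1/(ωC) = 719.3 Ω
Parallel: admittances add. Y = 1/R + jωC
Y = (0.0002890 + j0.001390) S
|Y| = 0.001420 S → |Z| = 1/|Y| = 704.3 Ω, ∠Z = −∠Y = -78.26°

-78.26°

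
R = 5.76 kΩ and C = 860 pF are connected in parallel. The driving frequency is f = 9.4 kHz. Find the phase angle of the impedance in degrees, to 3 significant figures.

-16.3°

ω = 2πf = 59060 rad/s
X_C = 1/(ωC) = 19700 Ω
Parallel: admittances add. Y = 1/R + jωC
Y = (0.000174 + j5.08e-05) S
|Y| = 0.000181 S → |Z| = 1/|Y| = 5530 Ω, ∠Z = −∠Y = -16.3°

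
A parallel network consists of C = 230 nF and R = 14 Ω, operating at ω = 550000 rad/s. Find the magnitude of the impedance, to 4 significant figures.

6.884 Ω

X_C = 1/(ωC) = 7.905 Ω
Parallel: admittances add. Y = 1/R + jωC
Y = (0.07143 + j0.1265) S
|Y| = 0.1453 S → |Z| = 1/|Y| = 6.884 Ω, ∠Z = −∠Y = -60.55°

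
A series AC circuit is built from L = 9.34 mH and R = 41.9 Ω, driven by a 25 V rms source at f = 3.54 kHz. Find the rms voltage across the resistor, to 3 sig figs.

ω = 2πf = 22240 rad/s
X_L = ωL = 208 Ω
Z = 41.9 + j208 Ω
|Z| = √(41.9² + 208²) = 212 Ω
I = V/|Z| = 118 mA
V_R = I·|Z_R| = 0.118 × 41.9 = 4.94 V

4.94 V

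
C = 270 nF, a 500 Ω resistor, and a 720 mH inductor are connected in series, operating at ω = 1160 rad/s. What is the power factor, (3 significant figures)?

X_L = ωL = 835 Ω
X_C = 1/(ωC) = 3190 Ω
Net reactance X = X_L − X_C = -2360 Ω
Z = 500 − j2360 Ω
|Z| = √(500² + 2360²) = 2410 Ω
∠Z = arctan(-2360/500) = -78.0°
cos φ = cos(-78.0°) = 0.207

0.207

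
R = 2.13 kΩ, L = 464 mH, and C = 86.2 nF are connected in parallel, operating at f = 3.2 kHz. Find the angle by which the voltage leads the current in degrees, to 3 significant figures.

ω = 2πf = 20110 rad/s
X_L = ωL = 9330 Ω
X_C = 1/(ωC) = 577 Ω
Parallel: admittances add. Y = 1/R + 1/(jωL) + jωC
Y = (0.000469 + j0.00163) S
|Y| = 0.00169 S → |Z| = 1/|Y| = 591 Ω, ∠Z = −∠Y = -73.9°

-73.9°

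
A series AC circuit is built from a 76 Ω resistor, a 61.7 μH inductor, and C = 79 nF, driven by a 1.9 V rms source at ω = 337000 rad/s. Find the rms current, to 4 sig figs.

24.41 mA

X_L = ωL = 20.79 Ω
X_C = 1/(ωC) = 37.56 Ω
Net reactance X = X_L − X_C = -16.77 Ω
Z = 76.00 − j16.77 Ω
|Z| = √(76.00² + 16.77²) = 77.83 Ω
I = V/|Z| = 1.9/77.83 = 24.41 mA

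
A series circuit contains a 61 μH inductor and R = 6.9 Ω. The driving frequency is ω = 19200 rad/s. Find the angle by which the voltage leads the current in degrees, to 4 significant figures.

X_L = ωL = 1.171 Ω
Z = 6.900 + j1.171 Ω
|Z| = √(6.900² + 1.171²) = 6.999 Ω
∠Z = arctan(1.171/6.900) = 9.634°

9.634°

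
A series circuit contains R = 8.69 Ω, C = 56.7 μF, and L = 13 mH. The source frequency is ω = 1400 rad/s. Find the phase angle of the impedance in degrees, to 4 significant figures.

32.81°

X_L = ωL = 18.20 Ω
X_C = 1/(ωC) = 12.60 Ω
Net reactance X = X_L − X_C = 5.602 Ω
Z = 8.690 + j5.602 Ω
|Z| = √(8.690² + 5.602²) = 10.34 Ω
∠Z = arctan(5.602/8.690) = 32.81°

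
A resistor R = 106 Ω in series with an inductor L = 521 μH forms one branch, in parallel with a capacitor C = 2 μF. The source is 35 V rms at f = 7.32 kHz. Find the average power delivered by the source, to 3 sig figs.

ω = 2πf = 45990 rad/s
X_L = ωL = 24.0 Ω
X_C = 1/(ωC) = 10.9 Ω
Branch 1 (R+jX_L): Z₁ = 106 + j24.0 Ω, |Z₁| = 109 Ω
Branch 2 (−jX_C): Z₂ = −j10.9 Ω
Parallel: Z = Z₁Z₂/(Z₁+Z₂), |Z| = 11.1 Ω, ∠Z = -84.3°
I = V/|Z| = 3.16 A
P = VI cos φ = 35 × 3.16 × cos(-84.3°) = 11.0 W

11.0 W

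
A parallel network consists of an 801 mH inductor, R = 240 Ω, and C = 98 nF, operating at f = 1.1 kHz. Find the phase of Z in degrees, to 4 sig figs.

ω = 2πf = 6912 rad/s
X_L = ωL = 5536 Ω
X_C = 1/(ωC) = 1476 Ω
Parallel: admittances add. Y = 1/R + 1/(jωL) + jωC
Y = (0.004167 + j0.0004967) S
|Y| = 0.004196 S → |Z| = 1/|Y| = 238.3 Ω, ∠Z = −∠Y = -6.798°

-6.798°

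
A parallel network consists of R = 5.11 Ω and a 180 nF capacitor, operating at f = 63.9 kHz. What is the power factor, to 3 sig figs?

0.938

ω = 2πf = 401500 rad/s
X_C = 1/(ωC) = 13.8 Ω
Parallel: admittances add. Y = 1/R + jωC
Y = (0.196 + j0.0723) S
|Y| = 0.209 S → |Z| = 1/|Y| = 4.79 Ω, ∠Z = −∠Y = -20.3°
cos φ = cos(-20.3°) = 0.938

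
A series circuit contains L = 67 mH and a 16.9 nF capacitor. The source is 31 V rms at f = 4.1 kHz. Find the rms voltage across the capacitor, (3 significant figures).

ω = 2πf = 25760 rad/s
X_L = ωL = 1730 Ω
X_C = 1/(ωC) = 2300 Ω
Net reactance X = X_L − X_C = -571 Ω
Z = − j571 Ω
|Z| = √(0² + 571²) = 571 Ω
I = V/|Z| = 54.3 mA
V_C = I·|Z_C| = 0.0543 × 2300 = 125 V

125 V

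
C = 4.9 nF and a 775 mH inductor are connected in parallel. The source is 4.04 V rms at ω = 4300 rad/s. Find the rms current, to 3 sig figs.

1.13 mA

X_L = ωL = 3330 Ω
X_C = 1/(ωC) = 47500 Ω
Parallel: admittances add. Y = 1/(jωL) + jωC
Y = (0 − j0.000279) S
|Y| = 0.000279 S → |Z| = 1/|Y| = 3580 Ω, ∠Z = −∠Y = 90.0°
I = V/|Z| = 4.04/3580 = 1.13 mA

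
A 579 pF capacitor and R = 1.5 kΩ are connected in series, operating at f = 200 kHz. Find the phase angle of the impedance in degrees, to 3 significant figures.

ω = 2πf = 1.257e+06 rad/s
X_C = 1/(ωC) = 1370 Ω
Z = 1500 − j1370 Ω
|Z| = √(1500² + 1370²) = 2030 Ω
∠Z = arctan(-1370/1500) = -42.5°

-42.5°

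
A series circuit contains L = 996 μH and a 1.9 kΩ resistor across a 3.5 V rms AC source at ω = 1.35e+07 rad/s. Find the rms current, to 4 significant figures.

X_L = ωL = 13450 Ω
Z = 1900 + j13450 Ω
|Z| = √(1900² + 13450²) = 13580 Ω
I = V/|Z| = 3.5/13580 = 257.7 μA

257.7 μA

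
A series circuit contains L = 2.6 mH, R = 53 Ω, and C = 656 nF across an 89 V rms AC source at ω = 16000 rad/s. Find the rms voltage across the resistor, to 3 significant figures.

X_L = ωL = 41.6 Ω
X_C = 1/(ωC) = 95.3 Ω
Net reactance X = X_L − X_C = -53.7 Ω
Z = 53.0 − j53.7 Ω
|Z| = √(53.0² + 53.7²) = 75.4 Ω
I = V/|Z| = 1.18 A
V_R = I·|Z_R| = 1.18 × 53.0 = 62.5 V

62.5 V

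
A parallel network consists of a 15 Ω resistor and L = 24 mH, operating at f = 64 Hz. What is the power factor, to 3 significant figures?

0.541

ω = 2πf = 402.1 rad/s
X_L = ωL = 9.65 Ω
Parallel: admittances add. Y = 1/R + 1/(jωL)
Y = (0.0667 − j0.104) S
|Y| = 0.123 S → |Z| = 1/|Y| = 8.12 Ω, ∠Z = −∠Y = 57.2°
cos φ = cos(57.2°) = 0.541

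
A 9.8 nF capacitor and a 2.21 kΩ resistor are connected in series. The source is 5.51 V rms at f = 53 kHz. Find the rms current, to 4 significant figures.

2.470 mA

ω = 2πf = 333000 rad/s
X_C = 1/(ωC) = 306.4 Ω
Z = 2210 − j306.4 Ω
|Z| = √(2210² + 306.4²) = 2231 Ω
I = V/|Z| = 5.51/2231 = 2.470 mA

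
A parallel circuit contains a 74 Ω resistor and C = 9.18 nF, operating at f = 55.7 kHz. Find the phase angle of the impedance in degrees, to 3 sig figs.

ω = 2πf = 350000 rad/s
X_C = 1/(ωC) = 311 Ω
Parallel: admittances add. Y = 1/R + jωC
Y = (0.0135 + j0.00321) S
|Y| = 0.0139 S → |Z| = 1/|Y| = 72.0 Ω, ∠Z = −∠Y = -13.4°

-13.4°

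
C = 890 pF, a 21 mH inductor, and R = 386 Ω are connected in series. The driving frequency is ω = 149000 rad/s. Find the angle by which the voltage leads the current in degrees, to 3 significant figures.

-85.0°

X_L = ωL = 3130 Ω
X_C = 1/(ωC) = 7540 Ω
Net reactance X = X_L − X_C = -4410 Ω
Z = 386 − j4410 Ω
|Z| = √(386² + 4410²) = 4430 Ω
∠Z = arctan(-4410/386) = -85.0°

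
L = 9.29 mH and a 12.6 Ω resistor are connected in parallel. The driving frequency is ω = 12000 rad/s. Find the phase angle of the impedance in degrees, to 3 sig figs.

6.45°

X_L = ωL = 111 Ω
Parallel: admittances add. Y = 1/R + 1/(jωL)
Y = (0.0794 − j0.00897) S
|Y| = 0.0799 S → |Z| = 1/|Y| = 12.5 Ω, ∠Z = −∠Y = 6.45°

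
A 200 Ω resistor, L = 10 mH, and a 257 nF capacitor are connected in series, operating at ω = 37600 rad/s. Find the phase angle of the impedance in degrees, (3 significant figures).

53.7°

X_L = ωL = 376 Ω
X_C = 1/(ωC) = 103 Ω
Net reactance X = X_L − X_C = 273 Ω
Z = 200 + j273 Ω
|Z| = √(200² + 273²) = 338 Ω
∠Z = arctan(273/200) = 53.7°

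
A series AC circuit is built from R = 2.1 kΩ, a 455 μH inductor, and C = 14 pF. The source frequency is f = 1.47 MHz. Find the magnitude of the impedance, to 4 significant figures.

4108 Ω

ω = 2πf = 9.236e+06 rad/s
X_L = ωL = 4203 Ω
X_C = 1/(ωC) = 7733 Ω
Net reactance X = X_L − X_C = -3531 Ω
Z = 2100 − j3531 Ω
|Z| = √(2100² + 3531²) = 4108 Ω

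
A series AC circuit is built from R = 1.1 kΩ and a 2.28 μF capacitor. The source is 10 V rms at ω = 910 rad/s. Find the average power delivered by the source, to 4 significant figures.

76.27 mW

X_C = 1/(ωC) = 482.0 Ω
Z = 1100 − j482.0 Ω
|Z| = √(1100² + 482.0²) = 1201 Ω
∠Z = arctan(-482.0/1100) = -23.66°
I = V/|Z| = 8.327 mA
P = VI cos φ = 10 × 0.008327 × cos(-23.66°) = 76.27 mW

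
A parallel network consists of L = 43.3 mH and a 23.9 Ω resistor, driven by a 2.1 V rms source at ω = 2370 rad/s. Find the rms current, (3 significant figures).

90.2 mA

X_L = ωL = 103 Ω
Parallel: admittances add. Y = 1/R + 1/(jωL)
Y = (0.0418 − j0.00974) S
|Y| = 0.0430 S → |Z| = 1/|Y| = 23.3 Ω, ∠Z = −∠Y = 13.1°
I = V/|Z| = 2.1/23.3 = 90.2 mA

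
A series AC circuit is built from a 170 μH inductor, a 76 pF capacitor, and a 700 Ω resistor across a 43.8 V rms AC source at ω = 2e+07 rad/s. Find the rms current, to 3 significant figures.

X_L = ωL = 3400 Ω
X_C = 1/(ωC) = 658 Ω
Net reactance X = X_L − X_C = 2740 Ω
Z = 700 + j2740 Ω
|Z| = √(700² + 2740²) = 2830 Ω
I = V/|Z| = 43.8/2830 = 15.5 mA

15.5 mA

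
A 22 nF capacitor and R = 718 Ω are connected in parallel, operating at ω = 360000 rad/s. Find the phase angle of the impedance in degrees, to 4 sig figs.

-80.03°

X_C = 1/(ωC) = 126.3 Ω
Parallel: admittances add. Y = 1/R + jωC
Y = (0.001393 + j0.007920) S
|Y| = 0.008042 S → |Z| = 1/|Y| = 124.4 Ω, ∠Z = −∠Y = -80.03°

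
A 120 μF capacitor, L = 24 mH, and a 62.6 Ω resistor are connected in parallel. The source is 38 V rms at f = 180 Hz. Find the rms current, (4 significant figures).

ω = 2πf = 1131 rad/s
X_L = ωL = 27.14 Ω
X_C = 1/(ωC) = 7.368 Ω
Parallel: admittances add. Y = 1/R + 1/(jωL) + jωC
Y = (0.01597 + j0.09888) S
|Y| = 0.1002 S → |Z| = 1/|Y| = 9.984 Ω, ∠Z = −∠Y = -80.82°
I = V/|Z| = 38/9.984 = 3.806 A

3.806 A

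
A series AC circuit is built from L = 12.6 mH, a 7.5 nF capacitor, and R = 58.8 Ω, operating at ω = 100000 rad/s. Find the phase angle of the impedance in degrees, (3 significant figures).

X_L = ωL = 1260 Ω
X_C = 1/(ωC) = 1330 Ω
Net reactance X = X_L − X_C = -73.3 Ω
Z = 58.8 − j73.3 Ω
|Z| = √(58.8² + 73.3²) = 94.0 Ω
∠Z = arctan(-73.3/58.8) = -51.3°

-51.3°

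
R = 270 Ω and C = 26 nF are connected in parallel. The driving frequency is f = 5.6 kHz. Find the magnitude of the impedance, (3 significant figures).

262 Ω

ω = 2πf = 35190 rad/s
X_C = 1/(ωC) = 1090 Ω
Parallel: admittances add. Y = 1/R + jωC
Y = (0.00370 + j0.000915) S
|Y| = 0.00382 S → |Z| = 1/|Y| = 262 Ω, ∠Z = −∠Y = -13.9°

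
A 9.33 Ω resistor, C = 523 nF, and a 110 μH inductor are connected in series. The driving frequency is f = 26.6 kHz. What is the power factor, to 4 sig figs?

0.8022

ω = 2πf = 167100 rad/s
X_L = ωL = 18.38 Ω
X_C = 1/(ωC) = 11.44 Ω
Net reactance X = X_L − X_C = 6.944 Ω
Z = 9.330 + j6.944 Ω
|Z| = √(9.330² + 6.944²) = 11.63 Ω
∠Z = arctan(6.944/9.330) = 36.66°
cos φ = cos(36.66°) = 0.8022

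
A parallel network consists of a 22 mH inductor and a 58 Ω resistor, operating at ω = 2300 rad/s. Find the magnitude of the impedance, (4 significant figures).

X_L = ωL = 50.60 Ω
Parallel: admittances add. Y = 1/R + 1/(jωL)
Y = (0.01724 − j0.01976) S
|Y| = 0.02623 S → |Z| = 1/|Y| = 38.13 Ω, ∠Z = −∠Y = 48.90°

38.13 Ω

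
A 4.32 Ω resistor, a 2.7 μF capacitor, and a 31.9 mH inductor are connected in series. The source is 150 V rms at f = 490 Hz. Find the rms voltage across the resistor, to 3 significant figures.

28.8 V

ω = 2πf = 3079 rad/s
X_L = ωL = 98.2 Ω
X_C = 1/(ωC) = 120 Ω
Net reactance X = X_L − X_C = -22.1 Ω
Z = 4.32 − j22.1 Ω
|Z| = √(4.32² + 22.1²) = 22.5 Ω
I = V/|Z| = 6.67 A
V_R = I·|Z_R| = 6.67 × 4.32 = 28.8 V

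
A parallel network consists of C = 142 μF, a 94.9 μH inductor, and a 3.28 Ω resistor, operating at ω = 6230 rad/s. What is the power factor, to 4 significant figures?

0.3535

X_L = ωL = 0.5912 Ω
X_C = 1/(ωC) = 1.130 Ω
Parallel: admittances add. Y = 1/R + 1/(jωL) + jωC
Y = (0.3049 − j0.8067) S
|Y| = 0.8624 S → |Z| = 1/|Y| = 1.160 Ω, ∠Z = −∠Y = 69.30°
cos φ = cos(69.30°) = 0.3535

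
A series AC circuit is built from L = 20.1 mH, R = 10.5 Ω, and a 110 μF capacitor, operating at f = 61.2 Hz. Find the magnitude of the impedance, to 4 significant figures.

ω = 2πf = 384.5 rad/s
X_L = ωL = 7.729 Ω
X_C = 1/(ωC) = 23.64 Ω
Net reactance X = X_L − X_C = -15.91 Ω
Z = 10.50 − j15.91 Ω
|Z| = √(10.50² + 15.91²) = 19.06 Ω

19.06 Ω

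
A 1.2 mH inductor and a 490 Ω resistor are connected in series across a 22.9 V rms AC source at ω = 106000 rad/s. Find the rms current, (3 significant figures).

X_L = ωL = 127 Ω
Z = 490 + j127 Ω
|Z| = √(490² + 127²) = 506 Ω
I = V/|Z| = 22.9/506 = 45.2 mA

45.2 mA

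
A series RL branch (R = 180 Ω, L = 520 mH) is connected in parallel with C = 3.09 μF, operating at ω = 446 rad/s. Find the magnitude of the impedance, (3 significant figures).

X_L = ωL = 232 Ω
X_C = 1/(ωC) = 726 Ω
Branch 1 (R+jX_L): Z₁ = 180 + j232 Ω, |Z₁| = 294 Ω
Branch 2 (−jX_C): Z₂ = −j726 Ω
Parallel: Z = Z₁Z₂/(Z₁+Z₂), |Z| = 405 Ω, ∠Z = 32.2°

405 Ω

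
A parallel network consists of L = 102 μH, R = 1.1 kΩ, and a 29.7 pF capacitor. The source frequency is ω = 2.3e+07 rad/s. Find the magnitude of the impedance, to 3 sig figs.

1060 Ω

X_L = ωL = 2350 Ω
X_C = 1/(ωC) = 1460 Ω
Parallel: admittances add. Y = 1/R + 1/(jωL) + jωC
Y = (0.000909 + j0.000257) S
|Y| = 0.000945 S → |Z| = 1/|Y| = 1060 Ω, ∠Z = −∠Y = -15.8°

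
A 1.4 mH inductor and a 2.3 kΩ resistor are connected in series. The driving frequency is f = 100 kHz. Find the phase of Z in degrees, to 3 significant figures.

20.9°

ω = 2πf = 628300 rad/s
X_L = ωL = 880 Ω
Z = 2300 + j880 Ω
|Z| = √(2300² + 880²) = 2460 Ω
∠Z = arctan(880/2300) = 20.9°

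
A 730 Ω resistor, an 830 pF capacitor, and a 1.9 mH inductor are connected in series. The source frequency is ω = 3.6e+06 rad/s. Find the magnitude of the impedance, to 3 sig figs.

6550 Ω

X_L = ωL = 6840 Ω
X_C = 1/(ωC) = 335 Ω
Net reactance X = X_L − X_C = 6510 Ω
Z = 730 + j6510 Ω
|Z| = √(730² + 6510²) = 6550 Ω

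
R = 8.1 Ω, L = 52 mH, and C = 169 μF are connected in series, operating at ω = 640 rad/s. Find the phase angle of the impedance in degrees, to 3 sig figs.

71.4°

X_L = ωL = 33.3 Ω
X_C = 1/(ωC) = 9.25 Ω
Net reactance X = X_L − X_C = 24.0 Ω
Z = 8.10 + j24.0 Ω
|Z| = √(8.10² + 24.0²) = 25.4 Ω
∠Z = arctan(24.0/8.10) = 71.4°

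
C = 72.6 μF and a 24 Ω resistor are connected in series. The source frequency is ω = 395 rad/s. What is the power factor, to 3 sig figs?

0.567

X_C = 1/(ωC) = 34.9 Ω
Z = 24.0 − j34.9 Ω
|Z| = √(24.0² + 34.9²) = 42.3 Ω
∠Z = arctan(-34.9/24.0) = -55.5°
cos φ = cos(-55.5°) = 0.567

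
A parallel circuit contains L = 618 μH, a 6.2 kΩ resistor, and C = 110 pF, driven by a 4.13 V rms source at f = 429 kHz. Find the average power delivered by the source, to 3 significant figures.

2.75 mW

ω = 2πf = 2.695e+06 rad/s
X_L = ωL = 1670 Ω
X_C = 1/(ωC) = 3370 Ω
Parallel: admittances add. Y = 1/R + 1/(jωL) + jωC
Y = (0.000161 − j0.000304) S
|Y| = 0.000344 S → |Z| = 1/|Y| = 2910 Ω, ∠Z = −∠Y = 62.0°
I = V/|Z| = 1.42 mA
P = VI cos φ = 4.13 × 0.00142 × cos(62.0°) = 2.75 mW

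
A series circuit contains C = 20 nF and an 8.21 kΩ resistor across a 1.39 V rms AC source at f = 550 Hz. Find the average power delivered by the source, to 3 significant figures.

57.3 μW

ω = 2πf = 3456 rad/s
X_C = 1/(ωC) = 14500 Ω
Z = 8210 − j14500 Ω
|Z| = √(8210² + 14500²) = 16600 Ω
∠Z = arctan(-14500/8210) = -60.4°
I = V/|Z| = 83.6 μA
P = VI cos φ = 1.39 × 8.36e-05 × cos(-60.4°) = 57.3 μW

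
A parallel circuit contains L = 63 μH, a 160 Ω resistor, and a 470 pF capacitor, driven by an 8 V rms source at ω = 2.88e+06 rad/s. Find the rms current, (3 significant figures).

60.1 mA

X_L = ωL = 181 Ω
X_C = 1/(ωC) = 739 Ω
Parallel: admittances add. Y = 1/R + 1/(jωL) + jωC
Y = (0.00625 − j0.00416) S
|Y| = 0.00751 S → |Z| = 1/|Y| = 133 Ω, ∠Z = −∠Y = 33.6°
I = V/|Z| = 8/133 = 60.1 mA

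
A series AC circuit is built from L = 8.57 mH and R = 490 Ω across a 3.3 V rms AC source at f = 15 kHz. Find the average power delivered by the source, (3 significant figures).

5.98 mW

ω = 2πf = 94250 rad/s
X_L = ωL = 808 Ω
Z = 490 + j808 Ω
|Z| = √(490² + 808²) = 945 Ω
∠Z = arctan(808/490) = 58.8°
I = V/|Z| = 3.49 mA
P = VI cos φ = 3.3 × 0.00349 × cos(58.8°) = 5.98 mW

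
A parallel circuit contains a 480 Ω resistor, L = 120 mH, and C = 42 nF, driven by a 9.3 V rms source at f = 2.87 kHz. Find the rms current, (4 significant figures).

19.57 mA

ω = 2πf = 18030 rad/s
X_L = ωL = 2164 Ω
X_C = 1/(ωC) = 1320 Ω
Parallel: admittances add. Y = 1/R + 1/(jωL) + jωC
Y = (0.002083 + j0.0002953) S
|Y| = 0.002104 S → |Z| = 1/|Y| = 475.3 Ω, ∠Z = −∠Y = -8.066°
I = V/|Z| = 9.3/475.3 = 19.57 mA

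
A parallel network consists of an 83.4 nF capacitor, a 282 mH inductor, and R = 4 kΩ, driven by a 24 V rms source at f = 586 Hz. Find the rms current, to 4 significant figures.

ω = 2πf = 3682 rad/s
X_L = ωL = 1038 Ω
X_C = 1/(ωC) = 3257 Ω
Parallel: admittances add. Y = 1/R + 1/(jωL) + jωC
Y = (0.0002500 − j0.0006560) S
|Y| = 0.0007021 S → |Z| = 1/|Y| = 1424 Ω, ∠Z = −∠Y = 69.14°
I = V/|Z| = 24/1424 = 16.85 mA

16.85 mA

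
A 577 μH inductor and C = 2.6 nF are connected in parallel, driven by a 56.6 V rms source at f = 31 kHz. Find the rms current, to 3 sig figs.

475 mA

ω = 2πf = 194800 rad/s
X_L = ωL = 112 Ω
X_C = 1/(ωC) = 1970 Ω
Parallel: admittances add. Y = 1/(jωL) + jωC
Y = (0 − j0.00839) S
|Y| = 0.00839 S → |Z| = 1/|Y| = 119 Ω, ∠Z = −∠Y = 90.0°
I = V/|Z| = 56.6/119 = 475 mA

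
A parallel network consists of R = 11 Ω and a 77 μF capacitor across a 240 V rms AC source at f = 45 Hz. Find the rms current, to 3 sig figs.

ω = 2πf = 282.7 rad/s
X_C = 1/(ωC) = 45.9 Ω
Parallel: admittances add. Y = 1/R + jωC
Y = (0.0909 + j0.0218) S
|Y| = 0.0935 S → |Z| = 1/|Y| = 10.7 Ω, ∠Z = −∠Y = -13.5°
I = V/|Z| = 240/10.7 = 22.4 A

22.4 A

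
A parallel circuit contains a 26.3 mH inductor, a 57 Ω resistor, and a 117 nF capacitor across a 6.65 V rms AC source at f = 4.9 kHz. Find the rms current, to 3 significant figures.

ω = 2πf = 30790 rad/s
X_L = ωL = 810 Ω
X_C = 1/(ωC) = 278 Ω
Parallel: admittances add. Y = 1/R + 1/(jωL) + jωC
Y = (0.0175 + j0.00237) S
|Y| = 0.0177 S → |Z| = 1/|Y| = 56.5 Ω, ∠Z = −∠Y = -7.68°
I = V/|Z| = 6.65/56.5 = 118 mA

118 mA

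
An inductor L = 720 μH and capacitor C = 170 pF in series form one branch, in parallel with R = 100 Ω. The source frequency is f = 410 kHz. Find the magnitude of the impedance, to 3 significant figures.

ω = 2πf = 2.576e+06 rad/s
X_L = ωL = 1850 Ω
X_C = 1/(ωC) = 2280 Ω
Branch 1: Z₁ = R = 100 Ω
Branch 2 (series LC): Z₂ = j(X_L − X_C) = −j429 Ω
Parallel: Z = Z₁Z₂/(Z₁+Z₂), |Z| = 97.4 Ω, ∠Z = -13.1°

97.4 Ω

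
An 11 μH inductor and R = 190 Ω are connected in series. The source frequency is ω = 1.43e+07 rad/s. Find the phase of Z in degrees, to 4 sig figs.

39.62°

X_L = ωL = 157.3 Ω
Z = 190.0 + j157.3 Ω
|Z| = √(190.0² + 157.3²) = 246.7 Ω
∠Z = arctan(157.3/190.0) = 39.62°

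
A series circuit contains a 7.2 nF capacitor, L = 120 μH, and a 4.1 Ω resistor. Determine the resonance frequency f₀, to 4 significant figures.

171.2 kHz

ω₀ = 1/√(LC) = 1/√(0.00012 × 7.2e-09) = 1.076e+06 rad/s
f₀ = ω₀/(2π) = 171.2 kHz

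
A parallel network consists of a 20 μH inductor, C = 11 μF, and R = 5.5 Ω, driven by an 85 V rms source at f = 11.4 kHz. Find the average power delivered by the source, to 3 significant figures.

1.31 kW

ω = 2πf = 71630 rad/s
X_L = ωL = 1.43 Ω
X_C = 1/(ωC) = 1.27 Ω
Parallel: admittances add. Y = 1/R + 1/(jωL) + jωC
Y = (0.182 + j0.0899) S
|Y| = 0.203 S → |Z| = 1/|Y| = 4.93 Ω, ∠Z = −∠Y = -26.3°
I = V/|Z| = 17.2 A
P = VI cos φ = 85 × 17.2 × cos(-26.3°) = 1.31 kW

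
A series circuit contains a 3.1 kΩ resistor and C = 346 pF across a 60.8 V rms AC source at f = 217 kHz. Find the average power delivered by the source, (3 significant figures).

ω = 2πf = 1.363e+06 rad/s
X_C = 1/(ωC) = 2120 Ω
Z = 3100 − j2120 Ω
|Z| = √(3100² + 2120²) = 3760 Ω
∠Z = arctan(-2120/3100) = -34.4°
I = V/|Z| = 16.2 mA
P = VI cos φ = 60.8 × 0.0162 × cos(-34.4°) = 813 mW

813 mW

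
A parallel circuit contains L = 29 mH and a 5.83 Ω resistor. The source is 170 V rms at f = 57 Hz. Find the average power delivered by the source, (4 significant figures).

4.957 kW

ω = 2πf = 358.1 rad/s
X_L = ωL = 10.39 Ω
Parallel: admittances add. Y = 1/R + 1/(jωL)
Y = (0.1715 − j0.09628) S
|Y| = 0.1967 S → |Z| = 1/|Y| = 5.084 Ω, ∠Z = −∠Y = 29.31°
I = V/|Z| = 33.44 A
P = VI cos φ = 170 × 33.44 × cos(29.31°) = 4.957 kW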